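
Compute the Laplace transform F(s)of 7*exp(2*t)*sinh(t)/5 7/(5*((s - 2)^2 - 1))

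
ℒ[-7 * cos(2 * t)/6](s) -7 * s/(6 * s^2 + 24)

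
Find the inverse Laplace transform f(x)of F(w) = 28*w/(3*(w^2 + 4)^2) 7*x*sin(2*x)/3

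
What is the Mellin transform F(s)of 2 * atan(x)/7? -pi * sec(pi * s/2)/(7 * s)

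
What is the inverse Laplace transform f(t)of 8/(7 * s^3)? 4 * t^2/7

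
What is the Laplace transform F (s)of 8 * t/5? 8/ (5 * s^2)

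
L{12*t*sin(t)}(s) 24*s/(s^2 + 1)^2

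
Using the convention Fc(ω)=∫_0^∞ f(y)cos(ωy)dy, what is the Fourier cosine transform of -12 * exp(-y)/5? -12/(5 * ω^2 + 5)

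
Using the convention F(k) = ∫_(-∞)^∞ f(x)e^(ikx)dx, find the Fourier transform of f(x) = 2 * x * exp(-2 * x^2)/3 sqrt(2) * I * sqrt(pi) * k * exp(-k^2/8)/12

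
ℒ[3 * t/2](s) 3/(2 * s^2)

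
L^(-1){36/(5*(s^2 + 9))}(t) 12*sin(3*t)/5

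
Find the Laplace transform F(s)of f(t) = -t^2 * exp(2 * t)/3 -2/(3 * (s - 2)^3)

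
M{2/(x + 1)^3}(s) gamma(s) * gamma(3 - s)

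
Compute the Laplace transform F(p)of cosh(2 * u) p/(p^2 - 4)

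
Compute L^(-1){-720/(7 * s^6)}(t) -6 * t^5/7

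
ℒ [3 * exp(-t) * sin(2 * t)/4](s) 3/(2 * ((s + 1)^2 + 4))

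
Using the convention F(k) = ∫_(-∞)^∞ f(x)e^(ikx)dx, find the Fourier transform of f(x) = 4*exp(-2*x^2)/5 2*sqrt(2)*sqrt(pi)*exp(-k^2/8)/5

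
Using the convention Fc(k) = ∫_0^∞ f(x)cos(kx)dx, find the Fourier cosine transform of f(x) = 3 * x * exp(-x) 3 * (1 - k^2)/(k^2+1)^2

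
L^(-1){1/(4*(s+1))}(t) exp(-t)/4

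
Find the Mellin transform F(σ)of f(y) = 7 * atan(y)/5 -7 * pi * sec(pi * σ/2)/(10 * σ)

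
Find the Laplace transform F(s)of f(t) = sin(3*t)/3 1/(s^2 + 9)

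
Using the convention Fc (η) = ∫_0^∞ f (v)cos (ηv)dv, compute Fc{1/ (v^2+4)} pi * exp (-2 * η)/4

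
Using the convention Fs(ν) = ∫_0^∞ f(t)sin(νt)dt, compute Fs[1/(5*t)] pi/10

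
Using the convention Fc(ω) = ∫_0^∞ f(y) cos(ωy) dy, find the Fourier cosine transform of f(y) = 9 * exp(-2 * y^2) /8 9 * sqrt(2) * sqrt(pi) * exp(-ω^2/8) /32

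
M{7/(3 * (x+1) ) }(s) 7 * pi * csc(pi * s) /3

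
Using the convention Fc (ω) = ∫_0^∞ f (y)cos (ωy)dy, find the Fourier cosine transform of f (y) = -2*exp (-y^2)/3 -sqrt (pi)*exp (-ω^2/4)/3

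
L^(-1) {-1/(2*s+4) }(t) -exp(-2*t) /2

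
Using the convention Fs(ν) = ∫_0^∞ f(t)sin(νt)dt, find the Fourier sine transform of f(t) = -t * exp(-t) -2 * ν/(ν^2 + 1)^2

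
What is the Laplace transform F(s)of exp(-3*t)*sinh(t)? 1/((s + 3)^2 - 1)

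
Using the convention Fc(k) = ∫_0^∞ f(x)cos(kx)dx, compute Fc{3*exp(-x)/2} 3/(2*(k^2 + 1))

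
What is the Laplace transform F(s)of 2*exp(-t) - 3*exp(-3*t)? 2/(s + 1) - 3/(s + 3)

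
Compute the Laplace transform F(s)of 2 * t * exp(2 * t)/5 2/(5 * (s - 2)^2)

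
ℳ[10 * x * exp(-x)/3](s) 10 * gamma(s + 1)/3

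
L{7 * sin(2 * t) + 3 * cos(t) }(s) 14/(s^2 + 4) + 3 * s/(s^2 + 1) 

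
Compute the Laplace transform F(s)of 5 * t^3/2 15/s^4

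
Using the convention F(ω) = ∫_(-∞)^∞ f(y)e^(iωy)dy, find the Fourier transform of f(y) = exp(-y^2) sqrt(pi) * exp(-ω^2/4)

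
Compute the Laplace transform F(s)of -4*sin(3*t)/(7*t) -4*atan(3/s)/7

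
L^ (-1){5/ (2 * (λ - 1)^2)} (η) 5 * η * exp (η)/2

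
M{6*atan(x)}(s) -3*pi*sec(pi*s/2)/s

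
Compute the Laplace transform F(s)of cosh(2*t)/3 s/(3*(s^2 - 4))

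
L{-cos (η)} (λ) -λ/ (λ^2 + 1)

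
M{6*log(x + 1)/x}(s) -6*pi*csc(pi*s)/(s - 1)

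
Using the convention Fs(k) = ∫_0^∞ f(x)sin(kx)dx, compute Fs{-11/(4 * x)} -11 * pi/8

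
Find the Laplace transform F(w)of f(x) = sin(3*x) 3/(w^2 + 9)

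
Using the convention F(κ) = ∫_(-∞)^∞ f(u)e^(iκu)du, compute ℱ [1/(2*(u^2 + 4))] pi*exp(-2*Abs(κ))/4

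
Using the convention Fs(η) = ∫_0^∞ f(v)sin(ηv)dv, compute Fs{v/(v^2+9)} pi * exp(-3 * η)/2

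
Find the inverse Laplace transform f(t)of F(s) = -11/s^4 -11 * t^3/6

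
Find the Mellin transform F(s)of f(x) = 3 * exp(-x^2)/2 3 * gamma(s/2)/4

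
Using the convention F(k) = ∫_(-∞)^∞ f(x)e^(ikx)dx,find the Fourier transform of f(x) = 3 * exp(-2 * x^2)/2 3 * sqrt(2) * sqrt(pi) * exp(-k^2/8)/4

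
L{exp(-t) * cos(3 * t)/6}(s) (s+1)/(6 * ((s+1)^2+9))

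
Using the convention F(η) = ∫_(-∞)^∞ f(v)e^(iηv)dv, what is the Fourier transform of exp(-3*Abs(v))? 6/(η^2 + 9)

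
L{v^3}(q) 6/q^4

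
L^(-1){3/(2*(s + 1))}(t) 3*exp(-t)/2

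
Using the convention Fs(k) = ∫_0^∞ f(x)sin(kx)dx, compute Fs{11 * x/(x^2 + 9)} 11 * pi * exp(-3 * k)/2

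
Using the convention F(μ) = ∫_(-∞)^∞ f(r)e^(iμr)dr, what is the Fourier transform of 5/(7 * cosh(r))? 5 * pi/(7 * cosh(pi * μ/2))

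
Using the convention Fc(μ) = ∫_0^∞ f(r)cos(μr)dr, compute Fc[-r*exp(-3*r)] (μ^2 - 9)/(μ^2 + 9)^2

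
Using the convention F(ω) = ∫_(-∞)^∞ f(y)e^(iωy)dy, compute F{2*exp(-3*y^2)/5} 2*sqrt(3)*sqrt(pi)*exp(-ω^2/12)/15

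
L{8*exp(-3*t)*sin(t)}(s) 8/((s + 3)^2 + 1)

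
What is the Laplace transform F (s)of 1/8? 1/ (8 * s)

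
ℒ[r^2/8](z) 1/ (4 * z^3)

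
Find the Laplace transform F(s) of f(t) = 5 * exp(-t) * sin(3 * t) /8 15/(8 * ((s+1) ^2+9) ) 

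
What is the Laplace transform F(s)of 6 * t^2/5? 12/(5 * s^3)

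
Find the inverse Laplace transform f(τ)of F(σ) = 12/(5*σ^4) 2*τ^3/5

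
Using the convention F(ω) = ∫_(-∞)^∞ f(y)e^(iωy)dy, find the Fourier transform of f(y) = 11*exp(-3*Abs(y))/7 66/(7*(ω^2 + 9))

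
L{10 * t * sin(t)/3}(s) 20 * s/(3 * (s^2 + 1)^2)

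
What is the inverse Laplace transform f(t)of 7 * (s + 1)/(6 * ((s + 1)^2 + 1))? 7 * exp(-t) * cos(t)/6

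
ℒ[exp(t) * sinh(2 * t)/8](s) 1/(4 * ((s - 1)^2 - 4))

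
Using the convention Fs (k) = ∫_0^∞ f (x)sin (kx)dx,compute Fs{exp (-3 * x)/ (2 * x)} atan (k/3)/2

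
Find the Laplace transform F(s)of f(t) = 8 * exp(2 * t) 8/(s - 2)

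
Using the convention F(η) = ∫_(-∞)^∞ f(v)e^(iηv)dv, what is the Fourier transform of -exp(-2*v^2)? -sqrt(2)*sqrt(pi)*exp(-η^2/8)/2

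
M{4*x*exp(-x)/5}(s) 4*gamma(s + 1)/5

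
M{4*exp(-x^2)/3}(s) 2*gamma(s/2)/3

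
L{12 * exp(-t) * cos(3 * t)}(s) 12 * (s + 1)/((s + 1)^2 + 9)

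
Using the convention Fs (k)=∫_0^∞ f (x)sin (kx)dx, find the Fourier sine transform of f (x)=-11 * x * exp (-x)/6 -11 * k/ (3 * (k^2 + 1)^2)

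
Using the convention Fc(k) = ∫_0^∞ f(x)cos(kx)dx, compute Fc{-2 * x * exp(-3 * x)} 2 * (k^2-9)/(k^2 + 9)^2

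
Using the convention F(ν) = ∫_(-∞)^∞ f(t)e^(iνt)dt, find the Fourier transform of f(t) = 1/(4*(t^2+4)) pi*exp(-2*Abs(ν))/8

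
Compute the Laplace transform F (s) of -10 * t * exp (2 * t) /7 -10/ (7 * (s - 2) ^2) 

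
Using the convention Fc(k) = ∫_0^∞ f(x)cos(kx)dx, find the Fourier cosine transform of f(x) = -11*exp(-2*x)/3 -22/(3*k^2+12)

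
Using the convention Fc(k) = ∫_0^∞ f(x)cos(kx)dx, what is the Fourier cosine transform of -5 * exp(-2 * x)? -10/(k^2 + 4)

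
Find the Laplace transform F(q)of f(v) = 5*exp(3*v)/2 5/(2*(q - 3))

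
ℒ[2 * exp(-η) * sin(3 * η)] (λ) 6/((λ + 1)^2 + 9)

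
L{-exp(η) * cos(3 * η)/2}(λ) (1 - λ)/(2 * ((λ - 1)^2+9))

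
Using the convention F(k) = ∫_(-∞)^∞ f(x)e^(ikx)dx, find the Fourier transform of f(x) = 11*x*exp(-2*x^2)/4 11*sqrt(2)*I*sqrt(pi)*k*exp(-k^2/8)/32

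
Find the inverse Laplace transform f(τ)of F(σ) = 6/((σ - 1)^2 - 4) 3*exp(τ)*sinh(2*τ)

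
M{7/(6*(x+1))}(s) 7*pi*csc(pi*s)/6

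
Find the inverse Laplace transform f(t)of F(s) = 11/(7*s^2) 11*t/7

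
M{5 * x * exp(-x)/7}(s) 5 * gamma(s + 1)/7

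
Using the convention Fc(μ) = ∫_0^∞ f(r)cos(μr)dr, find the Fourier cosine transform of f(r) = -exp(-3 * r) -3/(μ^2 + 9)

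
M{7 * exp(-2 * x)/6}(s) 7 * gamma(s)/(6 * 2^s)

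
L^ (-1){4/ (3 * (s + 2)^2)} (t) 4 * t * exp (-2 * t)/3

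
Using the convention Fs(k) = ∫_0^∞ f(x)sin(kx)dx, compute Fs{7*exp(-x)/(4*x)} 7*atan(k)/4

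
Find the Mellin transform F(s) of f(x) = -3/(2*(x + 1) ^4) pi*(s - 3)*(s - 2)*(s - 1) /(4*sin(pi*s) ) 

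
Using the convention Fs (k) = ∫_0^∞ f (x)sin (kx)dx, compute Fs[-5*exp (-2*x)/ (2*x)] -5*atan (k/2)/2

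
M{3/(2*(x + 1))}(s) 3*pi*csc(pi*s)/2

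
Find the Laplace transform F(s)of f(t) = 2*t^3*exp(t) 12/(s - 1)^4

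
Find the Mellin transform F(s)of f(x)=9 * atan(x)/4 -9 * pi * sec(pi * s/2)/(8 * s)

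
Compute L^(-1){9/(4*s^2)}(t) 9*t/4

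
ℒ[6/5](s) 6/(5 * s)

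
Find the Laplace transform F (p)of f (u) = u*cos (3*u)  (p^2-9)/ (p^2 + 9)^2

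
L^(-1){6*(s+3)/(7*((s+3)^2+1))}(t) 6*exp(-3*t)*cos(t)/7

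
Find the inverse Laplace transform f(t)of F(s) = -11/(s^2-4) -11*sinh(2*t)/2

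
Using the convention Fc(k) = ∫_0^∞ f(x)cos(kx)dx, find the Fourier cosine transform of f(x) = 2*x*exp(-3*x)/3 2*(9 - k^2)/(3*(k^2+9)^2)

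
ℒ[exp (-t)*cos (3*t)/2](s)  (s + 1)/ (2*( (s + 1)^2 + 9))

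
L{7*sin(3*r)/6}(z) 7/(2*(z^2+9))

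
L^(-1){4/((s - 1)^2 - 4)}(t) 2 * exp(t) * sinh(2 * t)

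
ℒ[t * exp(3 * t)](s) (s - 3)^(-2)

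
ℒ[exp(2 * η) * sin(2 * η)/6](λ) 1/(3 * ((λ - 2)^2 + 4))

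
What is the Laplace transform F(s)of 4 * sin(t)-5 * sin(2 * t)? 4/(s^2 + 1)-10/(s^2 + 4)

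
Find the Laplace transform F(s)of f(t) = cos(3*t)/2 s/(2*(s^2+9))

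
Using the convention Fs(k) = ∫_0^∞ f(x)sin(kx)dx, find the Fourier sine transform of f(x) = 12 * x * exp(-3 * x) 72 * k/(k^2 + 9)^2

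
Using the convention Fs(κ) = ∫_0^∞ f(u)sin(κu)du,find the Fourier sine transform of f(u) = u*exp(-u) 2*κ/(κ^2 + 1)^2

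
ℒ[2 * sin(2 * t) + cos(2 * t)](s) s/(s^2 + 4) + 4/(s^2 + 4)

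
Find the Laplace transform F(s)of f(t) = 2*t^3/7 12/(7*s^4)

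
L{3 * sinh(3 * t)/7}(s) 9/(7 * (s^2 - 9))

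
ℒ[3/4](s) 3/(4 * s) 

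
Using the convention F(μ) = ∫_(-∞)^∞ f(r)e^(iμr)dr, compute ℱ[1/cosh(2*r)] pi/(2*cosh(pi*μ/4))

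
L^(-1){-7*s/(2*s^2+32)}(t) -7*cos(4*t)/2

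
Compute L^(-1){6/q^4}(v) v^3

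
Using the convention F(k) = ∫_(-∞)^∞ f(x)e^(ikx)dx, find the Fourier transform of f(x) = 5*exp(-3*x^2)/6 5*sqrt(3)*sqrt(pi)*exp(-k^2/12)/18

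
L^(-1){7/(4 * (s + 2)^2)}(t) 7 * t * exp(-2 * t)/4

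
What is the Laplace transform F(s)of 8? 8/s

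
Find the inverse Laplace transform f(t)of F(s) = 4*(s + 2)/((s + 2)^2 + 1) 4*exp(-2*t)*cos(t)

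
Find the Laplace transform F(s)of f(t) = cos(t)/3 s/(3 * (s^2 + 1))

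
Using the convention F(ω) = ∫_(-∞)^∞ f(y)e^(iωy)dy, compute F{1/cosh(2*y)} pi/(2*cosh(pi*ω/4))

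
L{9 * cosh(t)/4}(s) 9 * s/(4 * (s^2-1))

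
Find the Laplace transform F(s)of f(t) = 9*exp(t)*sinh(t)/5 9/(5*s*(s - 2))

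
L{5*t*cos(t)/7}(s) 5*(s^2 - 1)/(7*(s^2 + 1)^2)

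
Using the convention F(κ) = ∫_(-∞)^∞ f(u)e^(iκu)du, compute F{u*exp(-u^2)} I*sqrt(pi)*κ*exp(-κ^2/4)/2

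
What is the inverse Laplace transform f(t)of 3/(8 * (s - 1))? 3 * exp(t)/8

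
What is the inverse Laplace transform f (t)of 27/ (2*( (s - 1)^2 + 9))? 9*exp (t)*sin (3*t)/2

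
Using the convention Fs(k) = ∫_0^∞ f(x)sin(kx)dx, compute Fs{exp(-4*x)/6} k/(6*(k^2 + 16))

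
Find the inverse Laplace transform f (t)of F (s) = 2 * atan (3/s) 2 * sin (3 * t)/t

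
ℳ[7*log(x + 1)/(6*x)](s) -7*pi*csc(pi*s)/(6*s - 6)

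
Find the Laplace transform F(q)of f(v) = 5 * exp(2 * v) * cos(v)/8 5 * (q - 2)/(8 * ((q - 2)^2 + 1))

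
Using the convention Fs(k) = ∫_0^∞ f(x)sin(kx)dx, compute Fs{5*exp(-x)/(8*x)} 5*atan(k)/8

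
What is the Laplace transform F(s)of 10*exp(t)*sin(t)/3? 10/(3*((s - 1)^2 + 1))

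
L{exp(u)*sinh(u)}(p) 1/(p*(p - 2))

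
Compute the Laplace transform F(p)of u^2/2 p^(-3)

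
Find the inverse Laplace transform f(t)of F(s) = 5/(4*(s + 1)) 5*exp(-t)/4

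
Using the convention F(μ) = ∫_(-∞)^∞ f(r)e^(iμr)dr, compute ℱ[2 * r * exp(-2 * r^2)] sqrt(2) * I * sqrt(pi) * μ * exp(-μ^2/8)/4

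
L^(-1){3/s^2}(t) 3*t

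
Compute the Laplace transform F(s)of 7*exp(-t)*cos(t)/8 7*(s+1)/(8*((s+1)^2+1))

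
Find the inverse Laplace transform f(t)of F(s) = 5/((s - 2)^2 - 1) 5 * exp(2 * t) * sinh(t)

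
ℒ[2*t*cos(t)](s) 2*(s^2 - 1)/(s^2 + 1)^2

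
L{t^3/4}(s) 3/(2 * s^4)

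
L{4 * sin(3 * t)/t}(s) 4 * atan(3/s)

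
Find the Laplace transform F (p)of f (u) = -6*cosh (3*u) -6*p/ (p^2-9)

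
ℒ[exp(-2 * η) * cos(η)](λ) (λ+2)/((λ+2)^2+1)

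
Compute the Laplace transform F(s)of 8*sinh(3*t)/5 24/(5*(s^2-9))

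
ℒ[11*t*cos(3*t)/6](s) 11*(s^2 - 9)/(6*(s^2 + 9)^2)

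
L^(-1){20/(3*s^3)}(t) 10*t^2/3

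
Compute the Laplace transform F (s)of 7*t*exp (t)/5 7/ (5*(s - 1)^2)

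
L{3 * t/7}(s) 3/(7 * s^2) 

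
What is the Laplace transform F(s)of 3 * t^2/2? 3/s^3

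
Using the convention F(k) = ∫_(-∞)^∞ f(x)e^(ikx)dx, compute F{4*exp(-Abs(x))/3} 8/(3*(k^2 + 1))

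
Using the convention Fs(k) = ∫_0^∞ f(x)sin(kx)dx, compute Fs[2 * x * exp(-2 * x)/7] 8 * k/(7 * (k^2 + 4)^2)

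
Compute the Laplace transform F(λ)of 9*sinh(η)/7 9/(7*(λ^2-1))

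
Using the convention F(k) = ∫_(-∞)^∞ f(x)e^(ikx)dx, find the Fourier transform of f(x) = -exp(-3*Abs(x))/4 -3/(2*k^2 + 18)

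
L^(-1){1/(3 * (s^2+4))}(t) sin(2 * t)/6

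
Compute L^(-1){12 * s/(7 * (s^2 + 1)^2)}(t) 6 * t * sin(t)/7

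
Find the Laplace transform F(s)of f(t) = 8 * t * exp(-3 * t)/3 8/(3 * (s+3)^2)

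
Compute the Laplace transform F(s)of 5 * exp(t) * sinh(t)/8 5/(8 * s * (s - 2))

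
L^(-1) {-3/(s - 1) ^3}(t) -3*t^2*exp(t) /2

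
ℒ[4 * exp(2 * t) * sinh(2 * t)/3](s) 8/(3 * s * (s - 4))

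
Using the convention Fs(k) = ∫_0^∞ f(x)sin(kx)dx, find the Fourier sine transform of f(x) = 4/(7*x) 2*pi/7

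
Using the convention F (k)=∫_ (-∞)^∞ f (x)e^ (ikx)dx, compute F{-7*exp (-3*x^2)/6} -7*sqrt (3)*sqrt (pi)*exp (-k^2/12)/18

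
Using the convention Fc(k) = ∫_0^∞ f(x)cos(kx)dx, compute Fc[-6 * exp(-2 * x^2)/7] -3 * sqrt(2) * sqrt(pi) * exp(-k^2/8)/14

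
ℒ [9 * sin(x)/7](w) 9/(7 * (w^2 + 1))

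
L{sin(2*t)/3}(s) 2/(3*(s^2 + 4))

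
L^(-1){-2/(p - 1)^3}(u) -u^2*exp(u)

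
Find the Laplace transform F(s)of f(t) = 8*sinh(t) 8/(s^2 - 1)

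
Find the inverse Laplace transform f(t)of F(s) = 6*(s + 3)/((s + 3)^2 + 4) 6*exp(-3*t)*cos(2*t)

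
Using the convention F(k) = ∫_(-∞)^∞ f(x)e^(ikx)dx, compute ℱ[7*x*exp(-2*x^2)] 7*sqrt(2)*I*sqrt(pi)*k*exp(-k^2/8)/8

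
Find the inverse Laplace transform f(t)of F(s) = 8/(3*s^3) 4*t^2/3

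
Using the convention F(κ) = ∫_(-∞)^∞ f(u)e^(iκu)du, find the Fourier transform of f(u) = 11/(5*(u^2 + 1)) 11*pi*exp(-Abs(κ))/5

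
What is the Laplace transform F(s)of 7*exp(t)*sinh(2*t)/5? 14/(5*((s - 1)^2 - 4))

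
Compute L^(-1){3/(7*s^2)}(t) 3*t/7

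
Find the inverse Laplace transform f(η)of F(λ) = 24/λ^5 η^4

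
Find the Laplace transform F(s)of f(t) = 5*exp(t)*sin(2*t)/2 5/((s - 1)^2 + 4)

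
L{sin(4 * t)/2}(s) 2/(s^2 + 16)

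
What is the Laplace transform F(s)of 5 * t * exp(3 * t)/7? 5/(7 * (s - 3)^2)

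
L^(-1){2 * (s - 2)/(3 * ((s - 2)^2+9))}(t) 2 * exp(2 * t) * cos(3 * t)/3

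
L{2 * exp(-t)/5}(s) 2/(5 * (s + 1))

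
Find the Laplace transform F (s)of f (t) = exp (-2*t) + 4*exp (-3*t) 1/ (s + 2) + 4/ (s + 3)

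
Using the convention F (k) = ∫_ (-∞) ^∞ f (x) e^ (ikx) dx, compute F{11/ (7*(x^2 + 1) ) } 11*pi*exp (-Abs (k) ) /7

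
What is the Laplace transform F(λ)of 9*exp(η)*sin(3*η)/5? 27/(5*((λ - 1)^2 + 9))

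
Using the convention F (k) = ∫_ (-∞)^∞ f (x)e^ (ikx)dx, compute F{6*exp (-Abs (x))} 12/ (k^2 + 1)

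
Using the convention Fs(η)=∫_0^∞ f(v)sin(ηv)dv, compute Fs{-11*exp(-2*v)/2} -11*η/(2*η^2 + 8)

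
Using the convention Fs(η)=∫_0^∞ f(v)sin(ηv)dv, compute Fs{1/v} pi/2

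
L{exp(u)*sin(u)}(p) 1/((p - 1)^2+1)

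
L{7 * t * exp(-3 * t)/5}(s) 7/(5 * (s + 3)^2)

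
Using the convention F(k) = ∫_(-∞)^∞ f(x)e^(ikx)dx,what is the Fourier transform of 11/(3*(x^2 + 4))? 11*pi*exp(-2*Abs(k))/6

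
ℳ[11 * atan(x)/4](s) -11 * pi * sec(pi * s/2)/(8 * s)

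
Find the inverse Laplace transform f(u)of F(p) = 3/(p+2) 3*exp(-2*u)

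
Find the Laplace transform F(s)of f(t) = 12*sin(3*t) 36/(s^2+9)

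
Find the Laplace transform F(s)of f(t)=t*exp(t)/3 1/(3*(s - 1)^2)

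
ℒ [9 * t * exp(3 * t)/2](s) 9/(2 * (s - 3)^2)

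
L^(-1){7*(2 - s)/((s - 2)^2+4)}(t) -7*exp(2*t)*cos(2*t)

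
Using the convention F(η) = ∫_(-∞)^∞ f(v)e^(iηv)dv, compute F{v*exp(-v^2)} I*sqrt(pi)*η*exp(-η^2/4)/2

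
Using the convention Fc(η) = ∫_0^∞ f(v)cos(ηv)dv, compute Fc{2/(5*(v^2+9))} pi*exp(-3*η)/15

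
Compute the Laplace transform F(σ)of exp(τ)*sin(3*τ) 3/((σ - 1)^2 + 9)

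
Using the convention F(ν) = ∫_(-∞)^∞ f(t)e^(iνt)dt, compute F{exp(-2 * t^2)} sqrt(2) * sqrt(pi) * exp(-ν^2/8)/2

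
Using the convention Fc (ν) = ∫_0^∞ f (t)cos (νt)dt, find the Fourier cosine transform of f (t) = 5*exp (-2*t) 10/ (ν^2 + 4)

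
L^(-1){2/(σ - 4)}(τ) 2*exp(4*τ)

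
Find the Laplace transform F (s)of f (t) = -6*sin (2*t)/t -6*atan (2/s)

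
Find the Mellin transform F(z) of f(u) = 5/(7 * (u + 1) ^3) 5 * pi * (z - 2) * (z - 1) /(14 * sin(pi * z) ) 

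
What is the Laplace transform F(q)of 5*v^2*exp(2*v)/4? 5/(2*(q - 2)^3)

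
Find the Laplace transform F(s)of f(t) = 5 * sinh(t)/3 5/(3 * (s^2 - 1))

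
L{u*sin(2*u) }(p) 4*p/(p^2+4) ^2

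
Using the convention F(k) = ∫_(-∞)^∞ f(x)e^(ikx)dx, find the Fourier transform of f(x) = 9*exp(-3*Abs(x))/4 27/(2*(k^2 + 9))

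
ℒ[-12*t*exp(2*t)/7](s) -12/(7*(s - 2)^2)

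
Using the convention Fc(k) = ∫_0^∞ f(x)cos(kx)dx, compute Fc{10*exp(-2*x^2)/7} 5*sqrt(2)*sqrt(pi)*exp(-k^2/8)/14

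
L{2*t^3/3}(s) 4/s^4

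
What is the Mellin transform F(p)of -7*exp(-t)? -7*gamma(p)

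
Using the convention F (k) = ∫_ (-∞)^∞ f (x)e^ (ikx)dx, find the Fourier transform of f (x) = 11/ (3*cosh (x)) 11*pi/ (3*cosh (pi*k/2))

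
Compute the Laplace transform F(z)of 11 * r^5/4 330/z^6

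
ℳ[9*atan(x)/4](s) -9*pi*sec(pi*s/2)/(8*s)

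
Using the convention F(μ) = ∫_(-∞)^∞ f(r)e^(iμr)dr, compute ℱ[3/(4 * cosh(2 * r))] 3 * pi/(8 * cosh(pi * μ/4))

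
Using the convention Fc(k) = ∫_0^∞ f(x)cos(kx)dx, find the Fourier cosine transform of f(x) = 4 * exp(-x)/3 4/(3 * (k^2 + 1))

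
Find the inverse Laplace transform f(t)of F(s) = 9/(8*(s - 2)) 9*exp(2*t)/8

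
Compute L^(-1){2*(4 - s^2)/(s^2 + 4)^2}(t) -2*t*cos(2*t)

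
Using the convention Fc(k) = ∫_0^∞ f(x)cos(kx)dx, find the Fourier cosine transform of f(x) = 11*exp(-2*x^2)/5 11*sqrt(2)*sqrt(pi)*exp(-k^2/8)/20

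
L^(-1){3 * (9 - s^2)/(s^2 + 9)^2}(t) -3 * t * cos(3 * t)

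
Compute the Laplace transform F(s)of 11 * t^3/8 33/(4 * s^4)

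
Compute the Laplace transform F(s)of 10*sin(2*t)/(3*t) 10*atan(2/s)/3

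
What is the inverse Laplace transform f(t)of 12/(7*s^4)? 2*t^3/7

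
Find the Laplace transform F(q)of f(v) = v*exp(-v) (q+1)^(-2)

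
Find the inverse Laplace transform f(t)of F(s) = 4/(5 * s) 4/5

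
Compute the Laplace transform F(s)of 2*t 2/s^2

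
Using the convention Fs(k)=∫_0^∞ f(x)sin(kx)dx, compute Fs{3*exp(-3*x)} 3*k/(k^2 + 9)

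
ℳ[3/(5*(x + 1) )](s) 3*pi*csc(pi*s) /5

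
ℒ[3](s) 3/s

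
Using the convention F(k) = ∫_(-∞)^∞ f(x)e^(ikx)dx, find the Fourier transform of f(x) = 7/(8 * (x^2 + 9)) 7 * pi * exp(-3 * Abs(k))/24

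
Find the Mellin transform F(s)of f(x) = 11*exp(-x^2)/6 11*gamma(s/2)/12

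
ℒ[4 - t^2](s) 4/s - 2/s^3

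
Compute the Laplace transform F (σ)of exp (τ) 1/ (σ - 1)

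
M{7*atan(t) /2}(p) -7*pi*sec(pi*p/2) /(4*p) 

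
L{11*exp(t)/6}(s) 11/(6*(s - 1))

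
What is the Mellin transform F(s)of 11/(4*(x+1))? 11*pi*csc(pi*s)/4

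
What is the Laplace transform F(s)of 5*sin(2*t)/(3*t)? 5*atan(2/s)/3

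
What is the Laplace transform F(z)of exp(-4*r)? 1/(z+4)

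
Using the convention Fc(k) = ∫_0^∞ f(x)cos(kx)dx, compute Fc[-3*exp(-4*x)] -12/(k^2 + 16)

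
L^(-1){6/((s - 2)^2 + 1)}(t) 6*exp(2*t)*sin(t)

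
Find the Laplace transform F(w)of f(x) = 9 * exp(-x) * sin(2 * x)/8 9/(4 * ((w + 1)^2 + 4))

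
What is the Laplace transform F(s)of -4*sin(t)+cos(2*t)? s/(s^2+4) - 4/(s^2+1)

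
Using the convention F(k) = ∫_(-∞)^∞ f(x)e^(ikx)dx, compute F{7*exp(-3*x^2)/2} 7*sqrt(3)*sqrt(pi)*exp(-k^2/12)/6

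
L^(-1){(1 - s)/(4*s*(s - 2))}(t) -exp(t)*cosh(t)/4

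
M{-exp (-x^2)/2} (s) -gamma (s/2)/4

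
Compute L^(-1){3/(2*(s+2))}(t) 3*exp(-2*t)/2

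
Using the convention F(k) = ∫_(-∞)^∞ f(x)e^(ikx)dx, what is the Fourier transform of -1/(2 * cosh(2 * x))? -pi/(4 * cosh(pi * k/4))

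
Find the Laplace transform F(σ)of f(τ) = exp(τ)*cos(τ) (σ - 1)/((σ - 1)^2 + 1)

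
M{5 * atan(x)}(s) -5 * pi * sec(pi * s/2)/(2 * s)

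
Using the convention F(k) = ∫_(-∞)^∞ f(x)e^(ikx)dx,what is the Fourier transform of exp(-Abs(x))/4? 1/(2 * (k^2 + 1))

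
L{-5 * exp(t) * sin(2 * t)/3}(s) -10/(3 * (s - 1)^2 + 12)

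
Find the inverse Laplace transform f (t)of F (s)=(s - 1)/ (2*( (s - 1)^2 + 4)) exp (t)*cos (2*t)/2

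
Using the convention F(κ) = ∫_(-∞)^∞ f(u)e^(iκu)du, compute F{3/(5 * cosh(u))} 3 * pi/(5 * cosh(pi * κ/2))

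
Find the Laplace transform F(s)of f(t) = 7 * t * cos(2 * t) 7 * (s^2-4)/(s^2 + 4)^2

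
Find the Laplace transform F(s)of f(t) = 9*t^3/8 27/(4*s^4)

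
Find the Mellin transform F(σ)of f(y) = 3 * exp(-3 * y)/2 3^(1 - σ) * gamma(σ)/2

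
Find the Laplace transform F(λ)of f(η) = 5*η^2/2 5/λ^3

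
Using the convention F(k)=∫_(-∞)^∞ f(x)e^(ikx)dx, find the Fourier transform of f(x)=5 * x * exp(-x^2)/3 5 * I * sqrt(pi) * k * exp(-k^2/4)/6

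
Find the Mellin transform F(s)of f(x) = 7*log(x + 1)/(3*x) -7*pi*csc(pi*s)/(3*s - 3)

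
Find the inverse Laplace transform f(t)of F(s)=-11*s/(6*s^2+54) -11*cos(3*t)/6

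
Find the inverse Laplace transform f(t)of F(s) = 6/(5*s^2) 6*t/5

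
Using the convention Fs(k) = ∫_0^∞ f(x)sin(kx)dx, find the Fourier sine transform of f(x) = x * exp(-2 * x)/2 2 * k/(k^2 + 4)^2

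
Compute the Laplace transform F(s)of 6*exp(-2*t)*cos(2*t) 6*(s + 2)/((s + 2)^2 + 4)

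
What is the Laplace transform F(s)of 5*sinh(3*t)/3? 5/(s^2 - 9)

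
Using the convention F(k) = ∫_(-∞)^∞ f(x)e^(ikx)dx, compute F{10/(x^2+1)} 10*pi*exp(-Abs(k))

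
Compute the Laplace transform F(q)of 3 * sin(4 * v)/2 6/(q^2+16)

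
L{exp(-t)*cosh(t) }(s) (s + 1) /(s*(s + 2) ) 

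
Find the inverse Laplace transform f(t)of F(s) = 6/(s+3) 6*exp(-3*t)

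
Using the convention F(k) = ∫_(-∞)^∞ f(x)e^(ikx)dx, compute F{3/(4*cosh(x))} 3*pi/(4*cosh(pi*k/2))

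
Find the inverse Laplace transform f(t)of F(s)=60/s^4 10 * t^3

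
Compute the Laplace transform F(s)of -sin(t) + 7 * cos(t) 7 * s/(s^2 + 1) - 1/(s^2 + 1)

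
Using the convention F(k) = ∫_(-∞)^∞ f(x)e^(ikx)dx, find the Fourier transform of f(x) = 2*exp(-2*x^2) sqrt(2)*sqrt(pi)*exp(-k^2/8)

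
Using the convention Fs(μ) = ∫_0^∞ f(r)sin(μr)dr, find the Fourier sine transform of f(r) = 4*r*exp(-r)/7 8*μ/(7*(μ^2 + 1)^2)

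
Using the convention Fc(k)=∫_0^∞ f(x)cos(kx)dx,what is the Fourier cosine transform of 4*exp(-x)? 4/(k^2 + 1)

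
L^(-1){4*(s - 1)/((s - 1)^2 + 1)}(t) 4*exp(t)*cos(t)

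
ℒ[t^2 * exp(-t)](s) 2/(s + 1)^3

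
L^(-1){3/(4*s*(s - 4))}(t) 3*exp(2*t)*sinh(2*t)/8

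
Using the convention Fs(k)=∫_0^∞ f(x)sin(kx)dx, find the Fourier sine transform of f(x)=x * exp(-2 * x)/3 4 * k/(3 * (k^2+4)^2)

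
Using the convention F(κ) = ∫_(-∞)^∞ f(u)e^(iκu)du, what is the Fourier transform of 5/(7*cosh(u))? 5*pi/(7*cosh(pi*κ/2))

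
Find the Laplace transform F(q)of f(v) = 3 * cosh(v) 3 * q/(q^2-1)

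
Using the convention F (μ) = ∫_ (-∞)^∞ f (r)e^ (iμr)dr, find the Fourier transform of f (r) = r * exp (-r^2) I * sqrt (pi) * μ * exp (-μ^2/4)/2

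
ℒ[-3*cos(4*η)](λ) -3*λ/(λ^2 + 16)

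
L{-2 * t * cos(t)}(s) 2 * (1 - s^2)/(s^2 + 1)^2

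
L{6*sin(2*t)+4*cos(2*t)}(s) 12/(s^2+4)+4*s/(s^2+4)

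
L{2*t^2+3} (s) 3/s+4/s^3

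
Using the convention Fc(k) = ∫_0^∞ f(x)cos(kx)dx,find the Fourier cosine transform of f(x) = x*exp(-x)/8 (1 - k^2)/(8*(k^2+1)^2)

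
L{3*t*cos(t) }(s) 3*(s^2 - 1) /(s^2 + 1) ^2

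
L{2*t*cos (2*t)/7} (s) 2*(s^2 - 4)/ (7*(s^2 + 4)^2)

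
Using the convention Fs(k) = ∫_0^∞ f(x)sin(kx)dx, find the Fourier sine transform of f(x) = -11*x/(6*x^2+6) -11*pi*exp(-k)/12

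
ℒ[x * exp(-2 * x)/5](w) 1/(5 * (w + 2)^2)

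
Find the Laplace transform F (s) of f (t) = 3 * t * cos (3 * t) 3 * (s^2 - 9) / (s^2+9) ^2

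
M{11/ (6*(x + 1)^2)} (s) -11*pi*(s - 1)/ (6*sin (pi*s))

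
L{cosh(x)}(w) w/(w^2 - 1)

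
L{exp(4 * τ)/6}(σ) 1/(6 * (σ - 4))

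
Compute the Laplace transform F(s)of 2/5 2/(5*s)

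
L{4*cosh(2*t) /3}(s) 4*s/(3*(s^2 - 4) ) 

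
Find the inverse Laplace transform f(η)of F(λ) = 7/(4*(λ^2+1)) 7*sin(η)/4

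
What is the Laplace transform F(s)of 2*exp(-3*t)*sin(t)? 2/((s + 3)^2 + 1)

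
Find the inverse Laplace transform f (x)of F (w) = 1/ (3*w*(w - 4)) exp (2*x)*sinh (2*x)/6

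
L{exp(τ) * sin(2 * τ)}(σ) 2/((σ - 1)^2 + 4)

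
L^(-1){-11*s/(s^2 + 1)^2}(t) -11*t*sin(t)/2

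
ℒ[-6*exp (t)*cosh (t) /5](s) 6*(1 - s) / (5*s*(s - 2) ) 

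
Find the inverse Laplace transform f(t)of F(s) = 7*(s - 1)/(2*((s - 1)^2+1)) 7*exp(t)*cos(t)/2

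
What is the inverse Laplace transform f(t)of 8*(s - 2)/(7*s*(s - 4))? 8*exp(2*t)*cosh(2*t)/7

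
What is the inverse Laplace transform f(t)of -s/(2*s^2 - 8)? -cosh(2*t)/2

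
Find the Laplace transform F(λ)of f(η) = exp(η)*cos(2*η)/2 (λ - 1)/(2*((λ - 1)^2 + 4))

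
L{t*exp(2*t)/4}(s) 1/(4*(s - 2)^2)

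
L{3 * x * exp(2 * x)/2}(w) 3/(2 * (w - 2)^2)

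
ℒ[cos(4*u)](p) p/(p^2 + 16)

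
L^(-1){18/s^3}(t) 9 * t^2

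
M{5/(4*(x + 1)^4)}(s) 5*gamma(s)*gamma(4 - s)/24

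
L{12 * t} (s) 12/s^2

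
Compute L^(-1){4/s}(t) 4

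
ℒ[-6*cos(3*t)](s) -6*s/(s^2 + 9)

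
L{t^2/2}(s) s^(-3)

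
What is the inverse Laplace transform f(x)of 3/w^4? x^3/2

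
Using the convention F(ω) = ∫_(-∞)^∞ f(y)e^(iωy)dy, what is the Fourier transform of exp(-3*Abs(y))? 6/(ω^2 + 9)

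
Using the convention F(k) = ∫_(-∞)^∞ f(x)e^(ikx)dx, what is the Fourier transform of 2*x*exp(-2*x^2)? sqrt(2)*I*sqrt(pi)*k*exp(-k^2/8)/4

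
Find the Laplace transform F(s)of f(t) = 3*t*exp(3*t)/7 3/(7*(s - 3)^2)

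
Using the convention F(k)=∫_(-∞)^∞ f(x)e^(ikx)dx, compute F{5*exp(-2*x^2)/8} 5*sqrt(2)*sqrt(pi)*exp(-k^2/8)/16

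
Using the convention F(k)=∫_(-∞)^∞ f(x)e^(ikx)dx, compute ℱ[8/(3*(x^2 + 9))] 8*pi*exp(-3*Abs(k))/9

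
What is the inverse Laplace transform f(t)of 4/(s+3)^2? 4 * t * exp(-3 * t)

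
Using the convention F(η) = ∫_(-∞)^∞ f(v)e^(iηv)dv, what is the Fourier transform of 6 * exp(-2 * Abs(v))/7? 24/(7 * (η^2 + 4))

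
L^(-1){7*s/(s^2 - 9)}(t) 7*cosh(3*t)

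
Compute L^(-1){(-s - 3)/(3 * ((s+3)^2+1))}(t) -exp(-3 * t) * cos(t)/3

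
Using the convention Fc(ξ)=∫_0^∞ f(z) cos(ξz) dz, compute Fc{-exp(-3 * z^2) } -sqrt(3) * sqrt(pi) * exp(-ξ^2/12) /6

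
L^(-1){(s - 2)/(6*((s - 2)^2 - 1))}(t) exp(2*t)*cosh(t)/6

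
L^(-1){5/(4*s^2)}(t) 5*t/4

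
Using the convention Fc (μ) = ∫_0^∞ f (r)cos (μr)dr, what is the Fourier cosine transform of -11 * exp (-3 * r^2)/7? -11 * sqrt (3) * sqrt (pi) * exp (-μ^2/12)/42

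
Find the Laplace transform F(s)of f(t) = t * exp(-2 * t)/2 1/(2 * (s + 2)^2)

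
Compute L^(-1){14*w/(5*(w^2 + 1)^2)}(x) 7*x*sin(x)/5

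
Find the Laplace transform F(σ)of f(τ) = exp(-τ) 1/(σ + 1)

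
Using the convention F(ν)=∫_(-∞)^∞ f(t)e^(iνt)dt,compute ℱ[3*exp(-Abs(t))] 6/(ν^2 + 1)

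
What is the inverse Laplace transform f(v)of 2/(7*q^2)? 2*v/7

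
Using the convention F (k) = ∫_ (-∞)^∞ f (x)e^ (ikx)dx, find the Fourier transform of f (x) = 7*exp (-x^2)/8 7*sqrt (pi)*exp (-k^2/4)/8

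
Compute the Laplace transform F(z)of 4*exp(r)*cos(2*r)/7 4*(z - 1)/(7*((z - 1)^2 + 4))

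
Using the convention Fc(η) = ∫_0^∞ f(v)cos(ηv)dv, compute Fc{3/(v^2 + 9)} pi*exp(-3*η)/2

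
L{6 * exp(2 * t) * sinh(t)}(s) 6/((s - 2)^2 - 1)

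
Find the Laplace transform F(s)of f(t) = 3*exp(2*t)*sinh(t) 3/((s - 2)^2 - 1)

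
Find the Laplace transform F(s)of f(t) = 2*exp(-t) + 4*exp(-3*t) 4/(s + 3) + 2/(s + 1)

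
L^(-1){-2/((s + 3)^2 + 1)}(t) -2*exp(-3*t)*sin(t)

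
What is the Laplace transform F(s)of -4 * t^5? -480/s^6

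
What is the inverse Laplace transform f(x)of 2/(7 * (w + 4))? 2 * exp(-4 * x)/7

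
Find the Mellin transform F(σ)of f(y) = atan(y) -pi*sec(pi*σ/2)/(2*σ)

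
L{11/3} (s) 11/ (3*s)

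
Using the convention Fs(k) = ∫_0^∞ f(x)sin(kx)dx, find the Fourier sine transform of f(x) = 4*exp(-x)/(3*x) 4*atan(k)/3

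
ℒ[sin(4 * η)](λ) 4/(λ^2 + 16)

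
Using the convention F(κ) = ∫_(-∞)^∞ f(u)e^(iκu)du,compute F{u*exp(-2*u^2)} sqrt(2)*I*sqrt(pi)*κ*exp(-κ^2/8)/8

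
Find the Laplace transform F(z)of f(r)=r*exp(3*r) (z - 3)^(-2)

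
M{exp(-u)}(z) gamma(z)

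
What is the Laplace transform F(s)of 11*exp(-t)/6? 11/(6*(s + 1))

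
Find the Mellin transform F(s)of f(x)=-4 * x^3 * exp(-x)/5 -4 * gamma(s + 3)/5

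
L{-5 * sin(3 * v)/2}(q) -15/(2 * q^2 + 18)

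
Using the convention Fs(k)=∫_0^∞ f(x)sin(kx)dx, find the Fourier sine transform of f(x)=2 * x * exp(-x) 4 * k/(k^2 + 1)^2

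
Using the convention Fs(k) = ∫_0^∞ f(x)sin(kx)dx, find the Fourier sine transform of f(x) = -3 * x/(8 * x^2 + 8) -3 * pi * exp(-k)/16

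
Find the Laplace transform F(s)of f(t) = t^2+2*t 2/s^2+2/s^3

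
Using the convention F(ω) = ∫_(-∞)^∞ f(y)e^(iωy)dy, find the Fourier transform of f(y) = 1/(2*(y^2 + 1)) pi*exp(-Abs(ω))/2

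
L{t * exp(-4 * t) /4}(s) 1/(4 * (s + 4) ^2) 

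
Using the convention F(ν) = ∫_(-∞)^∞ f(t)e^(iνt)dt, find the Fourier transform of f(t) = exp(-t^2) sqrt(pi) * exp(-ν^2/4)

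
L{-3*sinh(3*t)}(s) -9/(s^2 - 9)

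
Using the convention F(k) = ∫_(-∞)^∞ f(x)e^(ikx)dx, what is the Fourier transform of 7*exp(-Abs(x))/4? 7/(2*(k^2 + 1))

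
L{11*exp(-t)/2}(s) 11/(2*(s + 1))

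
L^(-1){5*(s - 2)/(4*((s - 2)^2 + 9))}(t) 5*exp(2*t)*cos(3*t)/4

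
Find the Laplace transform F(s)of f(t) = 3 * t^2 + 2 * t 2/s^2 + 6/s^3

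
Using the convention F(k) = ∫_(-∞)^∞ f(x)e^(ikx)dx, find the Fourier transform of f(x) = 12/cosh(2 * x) 6 * pi/cosh(pi * k/4)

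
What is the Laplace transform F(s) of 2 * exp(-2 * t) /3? 2/(3 * (s + 2) ) 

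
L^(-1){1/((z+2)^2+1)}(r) exp(-2*r)*sin(r)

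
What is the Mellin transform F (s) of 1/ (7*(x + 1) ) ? pi*csc (pi*s) /7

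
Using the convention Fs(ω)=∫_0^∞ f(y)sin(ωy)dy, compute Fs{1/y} pi/2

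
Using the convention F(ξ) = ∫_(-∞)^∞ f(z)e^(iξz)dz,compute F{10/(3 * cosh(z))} 10 * pi/(3 * cosh(pi * ξ/2))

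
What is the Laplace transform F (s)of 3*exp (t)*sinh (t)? 3/ (s*(s - 2))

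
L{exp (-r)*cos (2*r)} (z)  (z + 1)/ ( (z + 1)^2 + 4)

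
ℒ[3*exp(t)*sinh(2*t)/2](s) 3/((s - 1)^2-4)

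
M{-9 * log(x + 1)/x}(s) 9 * pi * csc(pi * s)/(s - 1)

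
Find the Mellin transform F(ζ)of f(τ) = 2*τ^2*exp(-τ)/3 2*gamma(ζ + 2)/3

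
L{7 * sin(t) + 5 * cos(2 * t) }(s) 7/(s^2 + 1) + 5 * s/(s^2 + 4) 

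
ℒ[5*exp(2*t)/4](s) 5/(4*(s - 2))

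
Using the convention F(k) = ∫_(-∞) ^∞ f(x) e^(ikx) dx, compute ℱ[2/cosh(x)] 2 * pi/cosh(pi * k/2) 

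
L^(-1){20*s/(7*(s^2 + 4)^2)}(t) 5*t*sin(2*t)/7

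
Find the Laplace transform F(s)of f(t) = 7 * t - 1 7/s^2 - 1/s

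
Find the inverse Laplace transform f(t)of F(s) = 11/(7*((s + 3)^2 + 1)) 11*exp(-3*t)*sin(t)/7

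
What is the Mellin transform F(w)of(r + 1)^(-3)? pi*(w - 2)*(w - 1)/(2*sin(pi*w))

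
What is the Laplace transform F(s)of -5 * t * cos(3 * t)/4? 5 * (9 - s^2)/(4 * (s^2 + 9)^2)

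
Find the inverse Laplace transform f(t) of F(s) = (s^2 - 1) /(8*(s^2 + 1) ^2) t*cos(t) /8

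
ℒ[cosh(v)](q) q/(q^2 - 1)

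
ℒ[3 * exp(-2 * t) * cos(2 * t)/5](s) 3 * (s + 2)/(5 * ((s + 2)^2 + 4))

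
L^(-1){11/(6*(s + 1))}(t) 11*exp(-t)/6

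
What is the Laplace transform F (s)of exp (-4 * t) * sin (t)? 1/ ( (s + 4)^2 + 1)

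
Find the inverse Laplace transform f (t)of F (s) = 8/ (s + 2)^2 8 * t * exp (-2 * t)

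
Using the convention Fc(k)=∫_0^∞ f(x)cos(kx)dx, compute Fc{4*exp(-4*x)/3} 16/(3*(k^2 + 16))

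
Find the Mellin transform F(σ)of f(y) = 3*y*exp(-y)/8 3*gamma(σ+1)/8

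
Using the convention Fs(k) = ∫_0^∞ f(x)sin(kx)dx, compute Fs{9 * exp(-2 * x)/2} 9 * k/(2 * (k^2+4))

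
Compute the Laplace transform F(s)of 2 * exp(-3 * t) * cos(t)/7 2 * (s + 3)/(7 * ((s + 3)^2 + 1))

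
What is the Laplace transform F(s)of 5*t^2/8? 5/(4*s^3)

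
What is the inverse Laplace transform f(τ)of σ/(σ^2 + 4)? cos(2*τ)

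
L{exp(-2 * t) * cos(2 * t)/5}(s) (s + 2)/(5 * ((s + 2)^2 + 4))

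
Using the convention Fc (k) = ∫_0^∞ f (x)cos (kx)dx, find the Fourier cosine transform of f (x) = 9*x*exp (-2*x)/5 9*(4 - k^2)/ (5*(k^2 + 4)^2)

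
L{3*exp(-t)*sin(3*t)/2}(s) 9/(2*((s + 1)^2 + 9))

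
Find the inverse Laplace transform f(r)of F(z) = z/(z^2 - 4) cosh(2*r)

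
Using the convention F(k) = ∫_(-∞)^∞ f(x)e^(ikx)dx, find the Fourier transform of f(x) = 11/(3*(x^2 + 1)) 11*pi*exp(-Abs(k))/3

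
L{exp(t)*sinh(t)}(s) 1/(s*(s - 2))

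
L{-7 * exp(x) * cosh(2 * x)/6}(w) 7 * (1 - w)/(6 * ((w - 1)^2 - 4))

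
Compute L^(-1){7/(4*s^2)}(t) 7*t/4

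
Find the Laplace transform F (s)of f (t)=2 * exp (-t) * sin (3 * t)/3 2/ ( (s + 1)^2 + 9)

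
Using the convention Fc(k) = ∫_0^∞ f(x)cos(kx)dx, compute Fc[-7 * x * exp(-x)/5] 7 * (k^2-1)/(5 * (k^2 + 1)^2)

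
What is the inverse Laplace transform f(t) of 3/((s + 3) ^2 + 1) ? 3 * exp(-3 * t) * sin(t) 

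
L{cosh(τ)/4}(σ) σ/(4*(σ^2 - 1))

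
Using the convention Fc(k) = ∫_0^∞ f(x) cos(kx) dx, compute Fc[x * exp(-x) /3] (1 - k^2) /(3 * (k^2 + 1) ^2) 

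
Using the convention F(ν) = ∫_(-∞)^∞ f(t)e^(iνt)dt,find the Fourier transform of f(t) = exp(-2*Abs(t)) 4/(ν^2+4)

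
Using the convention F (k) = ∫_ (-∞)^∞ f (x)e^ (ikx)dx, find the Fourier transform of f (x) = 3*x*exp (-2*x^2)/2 3*sqrt (2)*I*sqrt (pi)*k*exp (-k^2/8)/16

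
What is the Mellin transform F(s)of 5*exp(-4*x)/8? 5*gamma(s)/(8*2^(2*s))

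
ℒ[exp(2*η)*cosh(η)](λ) (λ - 2)/((λ - 2)^2 - 1)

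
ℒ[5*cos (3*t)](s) 5*s/ (s^2 + 9) 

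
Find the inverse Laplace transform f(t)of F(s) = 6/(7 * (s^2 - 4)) 3 * sinh(2 * t)/7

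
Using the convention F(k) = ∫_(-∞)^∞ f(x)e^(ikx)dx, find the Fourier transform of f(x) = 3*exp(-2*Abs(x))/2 6/(k^2+4)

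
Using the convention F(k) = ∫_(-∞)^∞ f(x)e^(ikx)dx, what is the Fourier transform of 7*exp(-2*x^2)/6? 7*sqrt(2)*sqrt(pi)*exp(-k^2/8)/12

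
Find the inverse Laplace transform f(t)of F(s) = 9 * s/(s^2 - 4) 9 * cosh(2 * t)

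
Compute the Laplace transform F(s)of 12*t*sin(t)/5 24*s/(5*(s^2 + 1)^2)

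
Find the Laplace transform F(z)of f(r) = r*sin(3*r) 6*z/(z^2 + 9)^2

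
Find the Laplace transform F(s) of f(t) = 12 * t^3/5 72/(5 * s^4) 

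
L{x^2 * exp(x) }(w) 2/(w - 1) ^3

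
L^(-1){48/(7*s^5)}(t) 2*t^4/7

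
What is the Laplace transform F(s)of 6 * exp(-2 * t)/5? 6/(5 * (s + 2))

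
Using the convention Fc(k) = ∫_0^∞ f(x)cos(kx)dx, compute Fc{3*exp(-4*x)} 12/(k^2+16)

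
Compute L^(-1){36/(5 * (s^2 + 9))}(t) 12 * sin(3 * t)/5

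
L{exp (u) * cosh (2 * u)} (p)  (p - 1)/ ( (p - 1)^2 - 4)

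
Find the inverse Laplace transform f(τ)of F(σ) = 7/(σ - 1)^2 7*τ*exp(τ)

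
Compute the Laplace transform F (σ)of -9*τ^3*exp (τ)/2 -27/ (σ - 1)^4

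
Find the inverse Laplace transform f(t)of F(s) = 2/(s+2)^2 2*t*exp(-2*t)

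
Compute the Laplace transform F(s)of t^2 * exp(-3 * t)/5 2/(5 * (s + 3)^3)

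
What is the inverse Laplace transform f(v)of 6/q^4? v^3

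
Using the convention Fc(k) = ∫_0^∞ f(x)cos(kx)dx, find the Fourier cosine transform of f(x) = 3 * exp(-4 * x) 12/(k^2 + 16)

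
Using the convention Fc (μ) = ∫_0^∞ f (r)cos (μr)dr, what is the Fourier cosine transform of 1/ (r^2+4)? pi*exp (-2*μ)/4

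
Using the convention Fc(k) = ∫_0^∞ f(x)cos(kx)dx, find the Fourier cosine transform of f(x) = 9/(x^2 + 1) 9 * pi * exp(-k)/2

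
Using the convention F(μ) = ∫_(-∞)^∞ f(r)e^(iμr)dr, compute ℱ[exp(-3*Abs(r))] 6/(μ^2 + 9)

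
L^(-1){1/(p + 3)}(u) exp(-3*u)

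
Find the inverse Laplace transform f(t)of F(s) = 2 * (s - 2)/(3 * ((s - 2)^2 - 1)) 2 * exp(2 * t) * cosh(t)/3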